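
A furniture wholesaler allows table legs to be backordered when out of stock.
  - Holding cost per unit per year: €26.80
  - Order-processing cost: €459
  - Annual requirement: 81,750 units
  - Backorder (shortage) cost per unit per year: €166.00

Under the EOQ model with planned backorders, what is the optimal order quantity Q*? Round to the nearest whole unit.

Basic EOQ = √(2·81,750·459/26.8) = 1,673.393
Backorder adjustment √((H+b)/b) = √((26.8+166)/166) = 1.0777
Q* = 1,673.393 × 1.0777 ≈ 1,803.42

1,803 units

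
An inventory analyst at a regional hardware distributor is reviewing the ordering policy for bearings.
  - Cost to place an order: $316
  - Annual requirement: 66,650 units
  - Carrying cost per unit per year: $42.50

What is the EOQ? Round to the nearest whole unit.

996 units

Optimal lot size Q* = (2 × 66,650 × $316 / $42.5)^½ ≈ 995.55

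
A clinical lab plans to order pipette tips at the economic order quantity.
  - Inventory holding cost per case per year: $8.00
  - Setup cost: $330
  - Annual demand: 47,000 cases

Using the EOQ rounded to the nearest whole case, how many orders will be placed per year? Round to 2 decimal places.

EOQ = √(2DS/H) = √(2 × 47,000 × 330 / 8)
    = √(3,877,500.00) ≈ 1,969.14 → Q = 1,969
Orders per year = D/Q = 47,000 / 1,969 = 23.870

23.87 orders per year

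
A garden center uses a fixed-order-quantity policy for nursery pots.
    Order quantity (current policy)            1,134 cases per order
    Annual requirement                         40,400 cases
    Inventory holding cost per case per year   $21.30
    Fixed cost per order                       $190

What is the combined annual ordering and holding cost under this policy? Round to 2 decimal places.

$18,846.06

Orders/yr = 40,400/1,134 = 35.626; ordering cost = 35.626 × $190 = $6,768.96
Average inventory = 1,134/2 = 567; holding cost = 567 × $21.3 = $12,077.10
Total = $6,768.96 + $12,077.10 = $18,846.06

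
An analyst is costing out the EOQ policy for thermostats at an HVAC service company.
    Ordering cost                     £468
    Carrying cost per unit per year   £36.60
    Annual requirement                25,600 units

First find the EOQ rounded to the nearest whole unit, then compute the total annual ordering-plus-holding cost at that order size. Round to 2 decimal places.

£29,614.09

EOQ = √(2DS/H) = √(2 × 25,600 × 468 / 36.6)
    = √(654,688.52) ≈ 809.13 → Q = 809 units
Ordering: D/Q × S = 25,600/809 × £468 = £14,809.39
Holding:  Q/2 × H = 809/2 × £36.6 = £14,804.70
Total = £14,809.39 + £14,804.70 = £29,614.09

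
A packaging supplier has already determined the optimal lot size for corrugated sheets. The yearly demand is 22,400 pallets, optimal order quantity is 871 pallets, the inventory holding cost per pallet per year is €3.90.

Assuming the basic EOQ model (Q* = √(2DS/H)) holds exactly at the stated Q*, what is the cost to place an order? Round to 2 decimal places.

Since Q* = (2DS/H)^½, squaring gives Q*²·H = 2DS.
S = Q²H / (2D) = 871² × 3.9 / (2 × 22,400) = 66.0424

€66.04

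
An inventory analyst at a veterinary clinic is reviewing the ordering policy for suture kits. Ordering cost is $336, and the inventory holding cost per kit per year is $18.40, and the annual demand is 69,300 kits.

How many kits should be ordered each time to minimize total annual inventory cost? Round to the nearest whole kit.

EOQ = √(2DS/H) = √(2 × 69,300 × 336 / 18.4)
    = √(2,530,956.52) ≈ 1,590.90

1,591 kits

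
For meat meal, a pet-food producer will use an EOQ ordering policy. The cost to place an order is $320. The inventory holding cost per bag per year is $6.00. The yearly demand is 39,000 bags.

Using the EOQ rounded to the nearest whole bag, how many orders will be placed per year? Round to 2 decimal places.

19.12 orders per year

2DS/H = 2·39,000·320/6 = 4,160,000.00
EOQ = √4,160,000.00 ≈ 2,039.61 → Q = 2,040
N = D/Q = 39,000/2,040 ≈ 19.118 orders/yr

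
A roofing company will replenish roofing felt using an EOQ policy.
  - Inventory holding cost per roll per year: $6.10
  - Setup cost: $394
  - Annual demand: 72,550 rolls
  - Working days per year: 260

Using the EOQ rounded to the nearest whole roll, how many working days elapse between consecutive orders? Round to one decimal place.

2DS/H = 2·72,550·394/6.1 = 9,372,032.79
EOQ = √9,372,032.79 ≈ 3,061.38 → Q = 3,061 rolls
T = Q/D × 260 days = 3,061/72,550 × 260 = 10.970 days

11.0 days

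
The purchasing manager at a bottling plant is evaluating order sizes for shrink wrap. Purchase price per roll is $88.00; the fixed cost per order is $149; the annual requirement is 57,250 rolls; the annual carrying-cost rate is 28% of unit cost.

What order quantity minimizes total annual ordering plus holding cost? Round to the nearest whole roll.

H = i·C = 0.28 × $88 = $24.6400 per roll-year
EOQ = √(2DS/H) = √(2 × 57,250 × 149 / 24.64)
    = √(692,390.42) ≈ 832.10

832 rolls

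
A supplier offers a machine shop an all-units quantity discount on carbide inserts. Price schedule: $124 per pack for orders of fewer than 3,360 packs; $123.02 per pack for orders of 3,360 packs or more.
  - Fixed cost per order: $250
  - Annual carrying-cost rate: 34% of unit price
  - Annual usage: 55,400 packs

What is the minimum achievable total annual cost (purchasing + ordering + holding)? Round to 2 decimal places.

$6,889,699.05

H₁ = 34%×$124 = $42.1600;  H₂ = 34%×$123.02 = $41.8268
EOQ₁ = √(2×55,400×250/42.1600) = 810.57  (< 3,360, feasible at tier 1)
EOQ₂ = √(2×55,400×250/41.8268) = 813.79  (< 3,360 → use Q = 3,360 at tier-2 price)
TC(tier 1 (EOQ₁), Q≈810.6) = $6,903,773.56
TC(tier 2, Q≈3,360.0) = $6,889,699.05
Minimum at tier 2: $6,889,699.05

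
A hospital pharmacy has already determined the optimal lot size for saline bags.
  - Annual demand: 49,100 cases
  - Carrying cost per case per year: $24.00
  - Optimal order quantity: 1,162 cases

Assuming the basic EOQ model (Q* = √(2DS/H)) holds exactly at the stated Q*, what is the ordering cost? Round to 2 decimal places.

$330.00

EOQ relation: Q² = 2DS/H, so rearrange for the unknown.
S = Q²H / (2D) = 1,162² × 24 / (2 × 49,100) = 329.9985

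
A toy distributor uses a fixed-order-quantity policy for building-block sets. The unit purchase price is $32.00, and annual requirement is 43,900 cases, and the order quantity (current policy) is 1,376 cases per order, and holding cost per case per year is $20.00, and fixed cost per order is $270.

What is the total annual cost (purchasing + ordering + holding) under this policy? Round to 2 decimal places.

$1,427,174.10

Orders/yr = 43,900/1,376 = 31.904; ordering cost = 31.904 × $270 = $8,614.10
Average inventory = 1,376/2 = 688; holding cost = 688 × $20 = $13,760.00
Purchase cost = D·C = 43,900 × 32 = $1,404,800.00
Total = $8,614.10 + $13,760.00 + $1,404,800.00 = $1,427,174.10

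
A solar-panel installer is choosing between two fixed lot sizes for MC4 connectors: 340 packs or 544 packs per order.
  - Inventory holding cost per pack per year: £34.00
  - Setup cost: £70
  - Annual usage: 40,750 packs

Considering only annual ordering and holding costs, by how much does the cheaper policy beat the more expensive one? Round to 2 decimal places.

TC(Q) = (D/Q)S + (Q/2)H
TC(340) = (40,750/340)×70 + (340/2)×34 = £14,169.71
TC(544) = (40,750/544)×70 + (544/2)×34 = £14,491.57
Cheaper: Q = 340.  Difference = £321.86

£321.86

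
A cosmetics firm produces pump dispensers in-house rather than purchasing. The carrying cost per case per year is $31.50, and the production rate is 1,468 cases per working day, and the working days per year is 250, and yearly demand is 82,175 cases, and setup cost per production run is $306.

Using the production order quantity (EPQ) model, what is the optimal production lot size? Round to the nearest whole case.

d = 82,175/250 = 328.7000 cases/day;  effective holding cost H(1 − d/p) = 31.5·(1 − 328.7000/1468) = 24.44683
Q* = √(2DS / H_eff) = √(2·82,175·306 / 24.44683) ≈ 1,434.28

1,434 cases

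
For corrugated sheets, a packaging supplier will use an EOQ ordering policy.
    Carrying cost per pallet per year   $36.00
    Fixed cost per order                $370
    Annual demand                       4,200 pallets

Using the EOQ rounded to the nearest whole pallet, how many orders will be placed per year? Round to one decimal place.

2DS/H = 2·4,200·370/36 = 86,333.33
EOQ = √86,333.33 ≈ 293.83 → Q = 294
Orders per year = D/Q = 4,200 / 294 = 14.286

14.3 orders per year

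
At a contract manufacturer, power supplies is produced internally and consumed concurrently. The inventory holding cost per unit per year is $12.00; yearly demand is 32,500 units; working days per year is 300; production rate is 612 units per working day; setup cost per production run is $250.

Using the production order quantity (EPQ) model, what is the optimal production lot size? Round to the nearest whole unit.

1,283 units

Daily demand d = 32,500/300 = 108.333; p = 612; 1 − d/p = 0.82298
EPQ = √(2DS / (H(1 − d/p)))
    = √(2 × 32,500 × 250 / (12 × 0.82298)) ≈ 1,282.74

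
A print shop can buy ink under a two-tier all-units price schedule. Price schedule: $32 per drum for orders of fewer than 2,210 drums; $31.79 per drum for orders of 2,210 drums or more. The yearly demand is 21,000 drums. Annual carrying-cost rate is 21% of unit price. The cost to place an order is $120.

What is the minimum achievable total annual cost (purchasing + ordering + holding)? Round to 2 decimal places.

H₁ = 21%×$32 = $6.7200;  H₂ = 21%×$31.79 = $6.6759
EOQ₁ = √(2×21,000×120/6.7200) = 866.03  (< 2,210, feasible at tier 1)
EOQ₂ = √(2×21,000×120/6.6759) = 868.88  (< 2,210 → use Q = 2,210 at tier-2 price)
TC(tier 1 (EOQ₁), Q≈866.0) = $677,819.69
TC(tier 2, Q≈2,210.0) = $676,107.14
Minimum at tier 2: $676,107.14

$676,107.14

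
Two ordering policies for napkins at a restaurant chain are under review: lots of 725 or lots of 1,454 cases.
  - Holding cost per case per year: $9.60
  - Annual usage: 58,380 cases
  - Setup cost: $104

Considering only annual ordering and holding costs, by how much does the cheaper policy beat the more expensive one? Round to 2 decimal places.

$699.57

For each Q, cost = (D/Q)·S + (Q/2)·H.
TC(725) = (58,380/725)×104 + (725/2)×9.6 = $11,854.51
TC(1,454) = (58,380/1,454)×104 + (1,454/2)×9.6 = $11,154.94
|ΔTC| = |$11,854.51 − $11,154.94| = $699.57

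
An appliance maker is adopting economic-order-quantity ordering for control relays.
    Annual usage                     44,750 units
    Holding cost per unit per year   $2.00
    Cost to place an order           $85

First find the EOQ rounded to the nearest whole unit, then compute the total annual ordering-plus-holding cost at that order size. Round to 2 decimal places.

$3,900.64

EOQ = √(2DS/H) = √(2 × 44,750 × 85 / 2)
    = √(3,803,750.00) ≈ 1,950.32 → Q = 1,950 units
Annual ordering cost = (D/Q)·S = (44,750/1,950) × 85 = $1,950.64
Annual holding cost  = (Q/2)·H = (1,950/2) × 2 = $1,950.00
Total = $1,950.64 + $1,950.00 = $3,900.64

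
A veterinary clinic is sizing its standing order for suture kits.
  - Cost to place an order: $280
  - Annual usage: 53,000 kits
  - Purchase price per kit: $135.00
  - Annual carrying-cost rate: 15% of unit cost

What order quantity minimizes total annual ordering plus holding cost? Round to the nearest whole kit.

1,211 kits

Carrying cost H = $135 × 15% = $20.2500/kit/yr
Q* = √(2·D·S / H) = √(2·53,000·280 / 20.25) = √1,465,679.0 ≈ 1,210.65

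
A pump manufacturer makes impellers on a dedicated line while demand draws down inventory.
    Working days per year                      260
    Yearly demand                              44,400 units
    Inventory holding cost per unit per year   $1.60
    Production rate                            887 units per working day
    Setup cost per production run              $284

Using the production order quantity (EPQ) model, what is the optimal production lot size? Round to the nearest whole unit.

d = 44,400/260 = 170.7692 units/day;  effective holding cost H(1 − d/p) = 1.6·(1 − 170.7692/887) = 1.29196
Q* = √(2DS / H_eff) = √(2·44,400·284 / 1.29196) ≈ 4,418.16

4,418 units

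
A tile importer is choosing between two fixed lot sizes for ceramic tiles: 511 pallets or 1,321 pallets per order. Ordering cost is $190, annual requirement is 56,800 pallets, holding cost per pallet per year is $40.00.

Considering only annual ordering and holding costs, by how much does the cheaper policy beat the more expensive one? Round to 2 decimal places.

$3,250.19

Annual cost at Q: ordering D·S/Q plus holding Q·H/2.
TC(511) = (56,800/511)×190 + (511/2)×40 = $31,339.37
TC(1,321) = (56,800/1,321)×190 + (1,321/2)×40 = $34,589.57
|ΔTC| = |$31,339.37 − $34,589.57| = $3,250.19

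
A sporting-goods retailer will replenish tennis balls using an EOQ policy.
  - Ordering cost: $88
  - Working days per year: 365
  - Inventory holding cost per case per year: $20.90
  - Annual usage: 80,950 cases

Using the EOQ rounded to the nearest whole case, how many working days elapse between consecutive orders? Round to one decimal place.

3.7 days

EOQ = √(2DS/H) = √(2 × 80,950 × 88 / 20.9)
    = √(681,684.21) ≈ 825.64 → Q = 826 cases
Days between orders = 365 / (D/Q) = 365 / 98.002 ≈ 3.724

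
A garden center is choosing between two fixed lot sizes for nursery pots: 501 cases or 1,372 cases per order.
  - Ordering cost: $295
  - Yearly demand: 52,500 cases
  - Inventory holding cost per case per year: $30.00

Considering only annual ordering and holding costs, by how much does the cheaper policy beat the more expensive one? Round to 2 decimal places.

$6,559.91

For each Q, cost = (D/Q)·S + (Q/2)·H.
TC(501) = (52,500/501)×295 + (501/2)×30 = $38,428.17
TC(1,372) = (52,500/1,372)×295 + (1,372/2)×30 = $31,868.27
Lots of 1,372 are cheaper by $6,559.91.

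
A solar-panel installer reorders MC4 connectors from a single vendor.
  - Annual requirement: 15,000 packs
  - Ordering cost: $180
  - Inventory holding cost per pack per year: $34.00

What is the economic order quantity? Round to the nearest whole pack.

399 packs

2DS/H = 2·15,000·180/34 = 158,823.53
EOQ = √158,823.53 ≈ 398.53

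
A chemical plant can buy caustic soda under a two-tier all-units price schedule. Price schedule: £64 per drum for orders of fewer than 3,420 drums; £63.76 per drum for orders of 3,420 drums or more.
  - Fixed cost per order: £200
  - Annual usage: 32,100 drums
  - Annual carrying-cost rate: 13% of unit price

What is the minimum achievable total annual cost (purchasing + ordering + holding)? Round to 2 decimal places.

H₁ = 13%×£64 = £8.3200;  H₂ = 13%×£63.76 = £8.2888
EOQ₁ = √(2×32,100×200/8.3200) = 1,242.28  (< 3,420, feasible at tier 1)
EOQ₂ = √(2×32,100×200/8.2888) = 1,244.62  (< 3,420 → use Q = 3,420 at tier-2 price)
TC(tier 1 (EOQ₁), Q≈1,242.3) = £2,064,735.80
TC(tier 2, Q≈3,420.0) = £2,062,747.04
Minimum at tier 2: £2,062,747.04

£2,062,747.04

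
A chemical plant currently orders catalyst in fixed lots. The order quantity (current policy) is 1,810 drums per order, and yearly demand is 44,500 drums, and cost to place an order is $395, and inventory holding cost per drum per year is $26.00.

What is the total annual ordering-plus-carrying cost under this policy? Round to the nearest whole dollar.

Ordering: D/Q × S = 44,500/1,810 × $395 = $9,711.33
Holding:  Q/2 × H = 1,810/2 × $26 = $23,530.00
Total = $9,711.33 + $23,530.00 = $33,241.33

$33,241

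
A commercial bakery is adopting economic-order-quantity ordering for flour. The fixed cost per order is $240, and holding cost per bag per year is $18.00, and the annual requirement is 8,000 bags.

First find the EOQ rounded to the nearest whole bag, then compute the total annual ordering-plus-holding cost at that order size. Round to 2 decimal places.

Q* = √(2·D·S / H) = √(2·8,000·240 / 18) = √213,333.3 ≈ 461.88 → Q = 462 bags
Orders/yr = 8,000/462 = 17.316; ordering cost = 17.316 × $240 = $4,155.84
Average inventory = 462/2 = 231; holding cost = 231 × $18 = $4,158.00
Total = $4,155.84 + $4,158.00 = $8,313.84

$8,313.84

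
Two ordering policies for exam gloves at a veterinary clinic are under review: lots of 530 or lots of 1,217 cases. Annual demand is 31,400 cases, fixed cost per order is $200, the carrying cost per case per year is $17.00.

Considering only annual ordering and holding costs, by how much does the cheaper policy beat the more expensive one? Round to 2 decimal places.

$849.33

TC(Q) = (D/Q)S + (Q/2)H
TC(530) = (31,400/530)×200 + (530/2)×17 = $16,354.06
TC(1,217) = (31,400/1,217)×200 + (1,217/2)×17 = $15,504.73
Cheaper: Q = 1,217.  Difference = $849.33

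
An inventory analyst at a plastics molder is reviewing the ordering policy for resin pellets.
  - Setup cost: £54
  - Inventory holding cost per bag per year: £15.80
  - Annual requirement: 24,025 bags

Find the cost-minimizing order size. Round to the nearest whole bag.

EOQ = √(2DS/H) = √(2 × 24,025 × 54 / 15.8)
    = √(164,221.52) ≈ 405.24

405 bags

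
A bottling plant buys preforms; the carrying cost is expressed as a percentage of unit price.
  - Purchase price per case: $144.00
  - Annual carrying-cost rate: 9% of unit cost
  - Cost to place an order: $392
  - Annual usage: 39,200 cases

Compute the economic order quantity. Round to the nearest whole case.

H = i·C = 0.09 × $144 = $12.9600 per case-year
EOQ = √(2DS/H) = √(2 × 39,200 × 392 / 12.96)
    = √(2,371,358.02) ≈ 1,539.92

1,540 cases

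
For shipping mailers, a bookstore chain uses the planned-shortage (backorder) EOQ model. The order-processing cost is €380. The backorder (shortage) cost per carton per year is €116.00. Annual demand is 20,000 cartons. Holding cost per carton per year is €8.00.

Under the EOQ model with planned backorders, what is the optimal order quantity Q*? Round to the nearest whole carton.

1,425 cartons

Basic EOQ = √(2·20,000·380/8) = 1,378.405
Backorder adjustment √((H+b)/b) = √((8+116)/116) = 1.0339
Q* = 1,378.405 × 1.0339 ≈ 1,425.14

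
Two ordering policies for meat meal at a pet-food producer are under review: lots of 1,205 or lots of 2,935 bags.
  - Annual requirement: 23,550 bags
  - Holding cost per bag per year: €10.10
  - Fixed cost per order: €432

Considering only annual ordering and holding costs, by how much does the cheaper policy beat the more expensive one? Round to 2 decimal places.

TC(Q) = (D/Q)S + (Q/2)H
TC(1,205) = (23,550/1,205)×432 + (1,205/2)×10.1 = €14,528.07
TC(2,935) = (23,550/2,935)×432 + (2,935/2)×10.1 = €18,288.05
|ΔTC| = |€14,528.07 − €18,288.05| = €3,759.98

€3,759.98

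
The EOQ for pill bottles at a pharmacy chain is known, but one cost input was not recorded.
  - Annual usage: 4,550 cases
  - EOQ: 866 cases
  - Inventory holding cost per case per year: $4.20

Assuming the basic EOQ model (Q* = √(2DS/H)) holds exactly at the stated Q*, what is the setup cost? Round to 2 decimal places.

$346.13

EOQ relation: Q² = 2DS/H, so rearrange for the unknown.
S = Q²H / (2D) = 866² × 4.2 / (2 × 4,550) = 346.1335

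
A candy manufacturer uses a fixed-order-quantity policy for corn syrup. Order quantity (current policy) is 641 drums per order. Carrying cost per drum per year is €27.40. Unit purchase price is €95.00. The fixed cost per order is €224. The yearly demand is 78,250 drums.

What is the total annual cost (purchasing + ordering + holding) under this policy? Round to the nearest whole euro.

Ordering: D/Q × S = 78,250/641 × €224 = €27,344.77
Holding:  Q/2 × H = 641/2 × €27.4 = €8,781.70
Purchase cost = D·C = 78,250 × 95 = €7,433,750.00
Total = €27,344.77 + €8,781.70 + €7,433,750.00 = €7,469,876.47

€7,469,876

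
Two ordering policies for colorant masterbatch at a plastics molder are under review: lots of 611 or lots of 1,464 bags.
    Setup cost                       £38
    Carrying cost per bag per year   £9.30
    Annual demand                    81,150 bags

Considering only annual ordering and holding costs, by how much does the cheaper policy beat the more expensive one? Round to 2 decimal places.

£1,025.83

Annual cost at Q: ordering D·S/Q plus holding Q·H/2.
TC(611) = (81,150/611)×38 + (611/2)×9.3 = £7,888.12
TC(1,464) = (81,150/1,464)×38 + (1,464/2)×9.3 = £8,913.95
Lots of 611 are cheaper by £1,025.83.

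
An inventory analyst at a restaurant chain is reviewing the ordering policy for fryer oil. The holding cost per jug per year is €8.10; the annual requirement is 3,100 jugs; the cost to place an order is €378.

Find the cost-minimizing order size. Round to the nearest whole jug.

Q* = √(2·D·S / H) = √(2·3,100·378 / 8.1) = √289,333.3 ≈ 537.90

538 jugs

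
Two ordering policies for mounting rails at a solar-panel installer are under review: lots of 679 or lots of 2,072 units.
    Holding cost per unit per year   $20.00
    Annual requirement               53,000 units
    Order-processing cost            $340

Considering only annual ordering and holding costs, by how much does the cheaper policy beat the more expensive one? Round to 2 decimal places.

$3,912.12

TC(Q) = (D/Q)S + (Q/2)H
TC(679) = (53,000/679)×340 + (679/2)×20 = $33,329.03
TC(2,072) = (53,000/2,072)×340 + (2,072/2)×20 = $29,416.91
Cheaper: Q = 2,072.  Difference = $3,912.12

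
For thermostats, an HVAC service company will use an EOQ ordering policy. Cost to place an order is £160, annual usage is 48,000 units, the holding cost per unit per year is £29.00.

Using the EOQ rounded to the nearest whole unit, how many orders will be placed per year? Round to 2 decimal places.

Q* = √(2·D·S / H) = √(2·48,000·160 / 29) = √529,655.2 ≈ 727.77 → Q = 728
N = D/Q = 48,000/728 ≈ 65.934 orders/yr

65.93 orders per year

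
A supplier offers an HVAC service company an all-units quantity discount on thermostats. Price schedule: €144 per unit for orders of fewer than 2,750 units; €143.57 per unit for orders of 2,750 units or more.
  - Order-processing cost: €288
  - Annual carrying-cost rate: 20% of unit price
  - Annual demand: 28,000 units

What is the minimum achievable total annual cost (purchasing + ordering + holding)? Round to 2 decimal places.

€4,053,551.95

H₁ = 20%×€144 = €28.8000;  H₂ = 20%×€143.57 = €28.7140
EOQ₁ = √(2×28,000×288/28.8000) = 748.33  (< 2,750, feasible at tier 1)
EOQ₂ = √(2×28,000×288/28.7140) = 749.45  (< 2,750 → use Q = 2,750 at tier-2 price)
TC(tier 1 (EOQ₁), Q≈748.3) = €4,053,551.95
TC(tier 2, Q≈2,750.0) = €4,062,374.11
Minimum at tier 1 (EOQ₁): €4,053,551.95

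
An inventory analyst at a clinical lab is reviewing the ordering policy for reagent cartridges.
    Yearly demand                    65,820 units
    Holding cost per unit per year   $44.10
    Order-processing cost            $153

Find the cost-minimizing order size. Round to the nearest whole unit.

Q* = √(2·D·S / H) = √(2·65,820·153 / 44.1) = √456,710.2 ≈ 675.80

676 units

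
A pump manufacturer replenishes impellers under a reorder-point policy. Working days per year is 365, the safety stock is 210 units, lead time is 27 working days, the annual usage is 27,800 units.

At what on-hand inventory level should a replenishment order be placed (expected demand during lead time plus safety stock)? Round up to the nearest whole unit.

Daily demand d = 27,800 / 365 = 76.164 units/day
Demand during lead time = 76.164 × 27 = 2,056.44
Reorder point = 2,056.44 + 210 = 2,266.44 → round up

2,267 units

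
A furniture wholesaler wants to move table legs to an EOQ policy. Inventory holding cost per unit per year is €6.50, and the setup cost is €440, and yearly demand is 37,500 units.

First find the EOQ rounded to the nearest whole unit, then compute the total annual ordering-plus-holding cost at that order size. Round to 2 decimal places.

2DS/H = 2·37,500·440/6.5 = 5,076,923.08
EOQ = √5,076,923.08 ≈ 2,253.20 → Q = 2,253 units
Annual ordering cost = (D/Q)·S = (37,500/2,253) × 440 = €7,323.57
Annual holding cost  = (Q/2)·H = (2,253/2) × 6.5 = €7,322.25
Total = €7,323.57 + €7,322.25 = €14,645.82

€14,645.82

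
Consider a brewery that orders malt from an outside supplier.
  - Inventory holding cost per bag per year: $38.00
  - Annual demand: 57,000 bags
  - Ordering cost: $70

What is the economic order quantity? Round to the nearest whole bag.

2DS/H = 2·57,000·70/38 = 210,000.00
EOQ = √210,000.00 ≈ 458.26

458 bags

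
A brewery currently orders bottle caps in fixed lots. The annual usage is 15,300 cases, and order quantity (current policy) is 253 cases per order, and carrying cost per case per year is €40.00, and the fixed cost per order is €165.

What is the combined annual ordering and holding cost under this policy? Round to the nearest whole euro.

Orders/yr = 15,300/253 = 60.474; ordering cost = 60.474 × €165 = €9,978.26
Average inventory = 253/2 = 126.5; holding cost = 126.5 × €40 = €5,060.00
Total = €9,978.26 + €5,060.00 = €15,038.26

€15,038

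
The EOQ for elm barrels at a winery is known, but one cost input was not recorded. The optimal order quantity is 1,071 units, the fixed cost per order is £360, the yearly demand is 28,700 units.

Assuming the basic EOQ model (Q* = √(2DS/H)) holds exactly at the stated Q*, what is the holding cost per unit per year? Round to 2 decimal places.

£18.02

EOQ relation: Q² = 2DS/H, so rearrange for the unknown.
H = 2DS / Q² = 2 × 28,700 × 360 / 1,071² = 18.0150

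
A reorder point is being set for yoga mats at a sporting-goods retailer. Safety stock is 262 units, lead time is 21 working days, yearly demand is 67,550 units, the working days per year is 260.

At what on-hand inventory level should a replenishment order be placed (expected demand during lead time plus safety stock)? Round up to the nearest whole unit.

5,718 units

Daily demand d = 67,550 / 260 = 259.808 units/day
Demand during lead time = 259.808 × 21 = 5,455.96
Reorder point = 5,455.96 + 262 = 5,717.96 → round up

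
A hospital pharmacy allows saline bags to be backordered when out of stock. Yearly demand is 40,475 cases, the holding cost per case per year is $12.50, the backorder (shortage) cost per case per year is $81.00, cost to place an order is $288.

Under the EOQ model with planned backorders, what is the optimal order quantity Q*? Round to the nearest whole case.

Basic EOQ = √(2·40,475·288/12.5) = 1,365.682
Backorder adjustment √((H+b)/b) = √((12.5+81)/81) = 1.0744
Q* = 1,365.682 × 1.0744 ≈ 1,467.28

1,467 cases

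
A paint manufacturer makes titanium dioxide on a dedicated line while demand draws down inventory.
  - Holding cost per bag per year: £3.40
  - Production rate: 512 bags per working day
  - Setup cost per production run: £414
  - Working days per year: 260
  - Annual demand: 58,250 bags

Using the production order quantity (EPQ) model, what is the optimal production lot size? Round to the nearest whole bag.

5,022 bags

d = 58,250/260 = 224.0385 bags/day;  effective holding cost H(1 − d/p) = 3.4·(1 − 224.0385/512) = 1.91224
Q* = √(2DS / H_eff) = √(2·58,250·414 / 1.91224) ≈ 5,022.17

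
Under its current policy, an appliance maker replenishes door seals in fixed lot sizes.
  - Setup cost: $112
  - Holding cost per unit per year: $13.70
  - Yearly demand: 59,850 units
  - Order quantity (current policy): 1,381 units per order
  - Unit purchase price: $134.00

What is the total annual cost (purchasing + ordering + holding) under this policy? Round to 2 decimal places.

$8,034,213.72

Orders/yr = 59,850/1,381 = 43.338; ordering cost = 43.338 × $112 = $4,853.87
Average inventory = 1,381/2 = 690.5; holding cost = 690.5 × $13.7 = $9,459.85
Purchase cost = D·C = 59,850 × 134 = $8,019,900.00
Total = $4,853.87 + $9,459.85 + $8,019,900.00 = $8,034,213.72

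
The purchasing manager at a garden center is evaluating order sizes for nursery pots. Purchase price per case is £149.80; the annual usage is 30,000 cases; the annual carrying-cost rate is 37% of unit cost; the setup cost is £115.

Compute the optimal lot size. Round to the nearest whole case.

353 cases

Holding cost per case per year: H = 37% × £149.8 = £55.4260
Q* = √(2·D·S / H) = √(2·30,000·115 / 55.426) = √124,490.3 ≈ 352.83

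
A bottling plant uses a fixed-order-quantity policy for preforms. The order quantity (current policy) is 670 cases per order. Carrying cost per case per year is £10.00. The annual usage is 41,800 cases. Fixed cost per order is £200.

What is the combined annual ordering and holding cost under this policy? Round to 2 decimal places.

£15,827.61

Ordering: D/Q × S = 41,800/670 × £200 = £12,477.61
Holding:  Q/2 × H = 670/2 × £10 = £3,350.00
Total = £12,477.61 + £3,350.00 = £15,827.61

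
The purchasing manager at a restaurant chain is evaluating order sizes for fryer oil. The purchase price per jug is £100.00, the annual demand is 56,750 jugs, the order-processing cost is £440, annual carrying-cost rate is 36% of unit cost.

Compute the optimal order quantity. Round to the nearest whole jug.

Holding cost per jug per year: H = 36% × £100 = £36.0000
Q* = √(2·D·S / H) = √(2·56,750·440 / 36) = √1,387,222.2 ≈ 1,177.80

1,178 jugs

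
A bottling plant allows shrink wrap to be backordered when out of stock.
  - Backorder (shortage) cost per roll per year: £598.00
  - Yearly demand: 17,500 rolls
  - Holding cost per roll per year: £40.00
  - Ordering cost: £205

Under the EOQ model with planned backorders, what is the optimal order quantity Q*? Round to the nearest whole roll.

437 rolls

Q* = √(2DS/H) · √((H + b)/b)
   = √(2 × 17,500 × 205 / 40) · √((40 + 598) / 598)
   = 423.527 × 1.0329 ≈ 437.46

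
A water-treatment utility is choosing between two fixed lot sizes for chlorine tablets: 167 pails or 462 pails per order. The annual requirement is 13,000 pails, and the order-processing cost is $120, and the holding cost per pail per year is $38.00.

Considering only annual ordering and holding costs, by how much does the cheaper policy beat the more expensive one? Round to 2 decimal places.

TC(Q) = (D/Q)S + (Q/2)H
TC(167) = (13,000/167)×120 + (167/2)×38 = $12,514.32
TC(462) = (13,000/462)×120 + (462/2)×38 = $12,154.62
|ΔTC| = |$12,514.32 − $12,154.62| = $359.69

$359.69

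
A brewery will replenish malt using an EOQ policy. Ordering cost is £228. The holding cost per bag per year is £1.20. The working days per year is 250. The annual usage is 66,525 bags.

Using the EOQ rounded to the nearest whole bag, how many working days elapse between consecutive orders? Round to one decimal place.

18.9 days

Q* = √(2·D·S / H) = √(2·66,525·228 / 1.2) = √25,279,500.0 ≈ 5,027.87 → Q = 5,028 bags
Cycle time = (working days × Q)/D = (250 × 5,028) / 66,525 = 18.895 days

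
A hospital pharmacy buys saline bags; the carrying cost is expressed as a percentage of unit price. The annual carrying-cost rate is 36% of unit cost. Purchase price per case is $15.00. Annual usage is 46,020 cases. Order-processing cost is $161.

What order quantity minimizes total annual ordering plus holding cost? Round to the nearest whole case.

Holding cost per case per year: H = 36% × $15 = $5.4000
2DS/H = 2·46,020·161/5.4 = 2,744,155.56
EOQ = √2,744,155.56 ≈ 1,656.55

1,657 cases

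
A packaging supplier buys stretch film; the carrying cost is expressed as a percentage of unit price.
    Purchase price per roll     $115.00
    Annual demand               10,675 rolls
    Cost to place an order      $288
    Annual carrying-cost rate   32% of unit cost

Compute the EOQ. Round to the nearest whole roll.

Holding cost per roll per year: H = 32% × $115 = $36.8000
EOQ = √(2DS/H) = √(2 × 10,675 × 288 / 36.8)
    = √(167,086.96) ≈ 408.76

409 rolls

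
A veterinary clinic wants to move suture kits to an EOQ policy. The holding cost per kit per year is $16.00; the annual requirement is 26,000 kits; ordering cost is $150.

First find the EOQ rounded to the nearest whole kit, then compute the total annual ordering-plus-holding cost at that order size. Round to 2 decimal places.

2DS/H = 2·26,000·150/16 = 487,500.00
EOQ = √487,500.00 ≈ 698.21 → Q = 698 kits
Ordering: D/Q × S = 26,000/698 × $150 = $5,587.39
Holding:  Q/2 × H = 698/2 × $16 = $5,584.00
Total = $5,587.39 + $5,584.00 = $11,171.39

$11,171.39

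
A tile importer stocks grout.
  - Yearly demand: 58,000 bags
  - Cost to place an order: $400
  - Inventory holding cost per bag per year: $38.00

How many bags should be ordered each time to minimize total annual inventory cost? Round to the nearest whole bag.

EOQ = √(2DS/H) = √(2 × 58,000 × 400 / 38)
    = √(1,221,052.63) ≈ 1,105.01

1,105 bags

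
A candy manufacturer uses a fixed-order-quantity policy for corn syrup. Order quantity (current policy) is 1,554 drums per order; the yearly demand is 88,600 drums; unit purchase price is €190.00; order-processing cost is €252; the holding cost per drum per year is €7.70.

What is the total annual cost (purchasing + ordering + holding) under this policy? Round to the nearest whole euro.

€16,854,350

Annual ordering cost = (D/Q)·S = (88,600/1,554) × 252 = €14,367.57
Annual holding cost  = (Q/2)·H = (1,554/2) × 7.7 = €5,982.90
Purchase cost = D·C = 88,600 × 190 = €16,834,000.00
Total = €14,367.57 + €5,982.90 + €16,834,000.00 = €16,854,350.47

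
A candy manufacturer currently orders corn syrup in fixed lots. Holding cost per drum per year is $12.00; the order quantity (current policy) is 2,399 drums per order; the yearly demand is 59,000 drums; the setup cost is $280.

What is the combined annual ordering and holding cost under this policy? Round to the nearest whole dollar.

Orders/yr = 59,000/2,399 = 24.594; ordering cost = 24.594 × $280 = $6,886.20
Average inventory = 2,399/2 = 1199.5; holding cost = 1199.5 × $12 = $14,394.00
Total = $6,886.20 + $14,394.00 = $21,280.20

$21,280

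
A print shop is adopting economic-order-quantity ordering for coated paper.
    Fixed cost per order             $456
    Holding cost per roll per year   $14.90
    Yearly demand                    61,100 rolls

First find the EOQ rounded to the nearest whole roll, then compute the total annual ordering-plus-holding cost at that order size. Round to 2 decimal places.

$28,814.50

EOQ = √(2DS/H) = √(2 × 61,100 × 456 / 14.9)
    = √(3,739,812.08) ≈ 1,933.86 → Q = 1,934 rolls
Annual ordering cost = (D/Q)·S = (61,100/1,934) × 456 = $14,406.20
Annual holding cost  = (Q/2)·H = (1,934/2) × 14.9 = $14,408.30
Total = $14,406.20 + $14,408.30 = $28,814.50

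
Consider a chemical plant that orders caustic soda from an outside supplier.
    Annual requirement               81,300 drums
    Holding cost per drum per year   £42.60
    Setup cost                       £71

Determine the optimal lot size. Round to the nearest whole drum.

Q* = √(2·D·S / H) = √(2·81,300·71 / 42.6) = √271,000.0 ≈ 520.58

521 drums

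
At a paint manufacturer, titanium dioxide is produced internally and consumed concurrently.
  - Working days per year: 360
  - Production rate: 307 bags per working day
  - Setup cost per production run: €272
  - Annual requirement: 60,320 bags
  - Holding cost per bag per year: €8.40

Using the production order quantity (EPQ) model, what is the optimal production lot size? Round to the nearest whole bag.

2,933 bags

Daily demand d = 60,320/360 = 167.556; p = 307; 1 − d/p = 0.45422
EPQ = √(2DS / (H(1 − d/p)))
    = √(2 × 60,320 × 272 / (8.4 × 0.45422)) ≈ 2,932.64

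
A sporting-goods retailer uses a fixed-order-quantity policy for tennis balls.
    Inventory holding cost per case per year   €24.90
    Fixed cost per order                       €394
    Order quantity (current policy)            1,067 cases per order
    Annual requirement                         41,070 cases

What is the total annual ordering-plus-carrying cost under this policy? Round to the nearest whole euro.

€28,450

Ordering: D/Q × S = 41,070/1,067 × €394 = €15,165.49
Holding:  Q/2 × H = 1,067/2 × €24.9 = €13,284.15
Total = €15,165.49 + €13,284.15 = €28,449.64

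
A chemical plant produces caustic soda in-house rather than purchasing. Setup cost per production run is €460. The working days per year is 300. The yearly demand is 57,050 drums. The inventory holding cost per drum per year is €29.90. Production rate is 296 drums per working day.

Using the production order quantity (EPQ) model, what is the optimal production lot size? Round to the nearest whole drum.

2,216 drums

d = 57,050/300 = 190.1667 drums/day;  effective holding cost H(1 − d/p) = 29.9·(1 − 190.1667/296) = 10.69060
Q* = √(2DS / H_eff) = √(2·57,050·460 / 10.69060) ≈ 2,215.75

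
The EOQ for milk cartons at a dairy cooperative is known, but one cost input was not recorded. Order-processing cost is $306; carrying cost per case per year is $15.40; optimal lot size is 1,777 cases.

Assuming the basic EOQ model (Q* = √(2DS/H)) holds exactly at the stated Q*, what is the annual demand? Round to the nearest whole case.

79,459 cases per year

EOQ relation: Q² = 2DS/H, so rearrange for the unknown.
D = Q²H / (2S) = 1,777² × 15.4 / (2 × 306) = 79,459.19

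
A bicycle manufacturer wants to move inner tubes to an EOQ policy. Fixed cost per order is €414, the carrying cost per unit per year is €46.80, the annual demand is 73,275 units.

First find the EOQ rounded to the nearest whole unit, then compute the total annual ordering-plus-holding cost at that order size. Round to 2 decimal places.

€53,286.36

Q* = √(2·D·S / H) = √(2·73,275·414 / 46.8) = √1,296,403.8 ≈ 1,138.60 → Q = 1,139 units
Annual ordering cost = (D/Q)·S = (73,275/1,139) × 414 = €26,633.76
Annual holding cost  = (Q/2)·H = (1,139/2) × 46.8 = €26,652.60
Total = €26,633.76 + €26,652.60 = €53,286.36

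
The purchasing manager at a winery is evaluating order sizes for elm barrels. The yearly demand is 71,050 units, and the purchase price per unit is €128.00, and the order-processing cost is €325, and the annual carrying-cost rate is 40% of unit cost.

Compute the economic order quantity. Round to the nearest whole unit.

Holding cost per unit per year: H = 40% × €128 = €51.2000
Optimal lot size Q* = (2 × 71,050 × €325 / €51.2)^½ ≈ 949.74

950 units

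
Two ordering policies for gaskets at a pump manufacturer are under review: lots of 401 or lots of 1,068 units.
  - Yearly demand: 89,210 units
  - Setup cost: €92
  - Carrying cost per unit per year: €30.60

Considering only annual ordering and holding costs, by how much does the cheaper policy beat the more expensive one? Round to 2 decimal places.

€2,577.28

TC(Q) = (D/Q)S + (Q/2)H
TC(401) = (89,210/401)×92 + (401/2)×30.6 = €26,602.43
TC(1,068) = (89,210/1,068)×92 + (1,068/2)×30.6 = €24,025.16
|ΔTC| = |€26,602.43 − €24,025.16| = €2,577.28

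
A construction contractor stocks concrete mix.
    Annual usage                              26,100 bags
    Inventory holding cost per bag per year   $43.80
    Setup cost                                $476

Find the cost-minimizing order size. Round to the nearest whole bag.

2DS/H = 2·26,100·476/43.8 = 567,287.67
EOQ = √567,287.67 ≈ 753.19

753 bags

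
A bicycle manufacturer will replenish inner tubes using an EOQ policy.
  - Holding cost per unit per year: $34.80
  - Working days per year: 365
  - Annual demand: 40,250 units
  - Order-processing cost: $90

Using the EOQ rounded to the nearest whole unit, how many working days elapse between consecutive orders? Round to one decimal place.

4.1 days

EOQ = √(2DS/H) = √(2 × 40,250 × 90 / 34.8)
    = √(208,189.66) ≈ 456.28 → Q = 456 units
Days between orders = 365 / (D/Q) = 365 / 88.268 ≈ 4.135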